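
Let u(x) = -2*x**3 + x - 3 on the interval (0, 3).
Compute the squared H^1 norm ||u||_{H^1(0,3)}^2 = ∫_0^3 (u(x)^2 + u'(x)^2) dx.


||u||_{H^1}^2 = 103317/35

The H^1 norm (squared) on an interval (0, L) is
  ||u||_{H^1}^2 = ∫_0^L u(x)^2 dx + ∫_0^L u'(x)^2 dx.
Compute u'(x) = 1 - 6*x**2.
Then u(x)^2 = 4*x**6 - 4*x**4 + 12*x**3 + x**2 - 6*x + 9 and u'(x)^2 = 36*x**4 - 12*x**2 + 1.
Integrate each monomial from 0 to 3 using ∫_0^3 c·x^n dx = c·3^(n+1)/(n+1):
  ∫_0^3 u(x)^2 dx = ∫_0^3 (4*x^6 - 4*x^4 + 12*x^3 + x^2 - 6*x + 9) dx. Term by term:
    ∫_0^3 4*x^6 dx = 8748/7;  ∫_0^3 -4*x^4 dx = -972/5;  ∫_0^3 12*x^3 dx = 243;
    ∫_0^3 x^2 dx = 9;  ∫_0^3 -6*x dx = -27;  ∫_0^3 9 dx = 27.
  Sum: 8748/7 − 972/5 + 243 + 9 − 27 + 27 = 45756/35.
  ∫_0^3 u'(x)^2 dx = ∫_0^3 (36*x^4 - 12*x^2 + 1) dx. Term by term:
    ∫_0^3 36*x^4 dx = 8748/5;  ∫_0^3 -12*x^2 dx = -108;  ∫_0^3 1 dx = 3.
  Sum: 8748/5 − 108 + 3 = 8223/5.
Adding: ||u||_{H^1}^2 = 45756/35 + 8223/5 = 103317/35.


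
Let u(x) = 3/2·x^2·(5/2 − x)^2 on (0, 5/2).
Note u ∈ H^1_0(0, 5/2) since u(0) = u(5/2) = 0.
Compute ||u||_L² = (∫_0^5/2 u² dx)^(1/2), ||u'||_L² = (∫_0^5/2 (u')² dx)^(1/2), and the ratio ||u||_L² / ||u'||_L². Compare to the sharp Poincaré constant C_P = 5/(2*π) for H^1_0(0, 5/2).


||u||_L² / ||u'||_L² = 5*sqrt(3)/12 < C_P = 5/(2*π).

u(x) = 3/2·x^2·(5/2 − x)^2, so u'(x) = 3*x*(2*x - 5)*(4*x - 5)/4.
u(x) = 3/2·x^2·(5/2 − x)^2 vanishes at x = 0 and x = 5/2, so u ∈ H^1_0(0, 5/2). Differentiate via the product rule and integrate the resulting polynomials term by term.
  ∫_0^5/2 u² dx = ∫_0^5/2 (9*x^8/4 - 45*x^7/2 + 675*x^6/8 - 1125*x^5/8 + 5625*x^4/64) dx. Term by term:
    ∫_0^5/2 9*x^8/4 dx = 1953125/2048;  ∫_0^5/2 -45*x^7/2 dx = -17578125/4096;  ∫_0^5/2 675*x^6/8 dx = 52734375/7168;
    ∫_0^5/2 -1125*x^5/8 dx = -5859375/1024;  ∫_0^5/2 5625*x^4/64 dx = 3515625/2048.
  Sum: 1953125/2048 − 17578125/4096 + 52734375/7168 − 5859375/1024 + 3515625/2048 = 390625/28672.
  ∫_0^5/2 (u')² dx = ∫_0^5/2 (36*x^6 - 270*x^5 + 2925*x^4/4 - 3375*x^3/4 + 5625*x^2/16) dx. Term by term:
    ∫_0^5/2 36*x^6 dx = 703125/224;  ∫_0^5/2 -270*x^5 dx = -703125/64;  ∫_0^5/2 2925*x^4/4 dx = 1828125/128;
    ∫_0^5/2 -3375*x^3/4 dx = -2109375/256;  ∫_0^5/2 5625*x^2/16 dx = 234375/128.
  Sum: 703125/224 − 703125/64 + 1828125/128 − 2109375/256 + 234375/128 = 46875/1792.
∫_0^5/2 u² dx = 390625/28672, so ||u||_L² = 625*sqrt(7)/448.
∫_0^5/2 (u')² dx = 46875/1792, so ||u'||_L² = 125*sqrt(21)/112.
Ratio ||u||_L² / ||u'||_L² = 5*sqrt(3)/12.
Sharp Poincaré constant on H^1_0(0, 5/2) is C_P = L/π = 5/(2*π), achieved by sin(2*π/5·x).
A polynomial bump cannot attain the sharp Poincaré constant (only the first sine eigenfunction does), so the ratio is strictly less than C_P, consistent with ||u||_L² ≤ C_P ||u'||_L².


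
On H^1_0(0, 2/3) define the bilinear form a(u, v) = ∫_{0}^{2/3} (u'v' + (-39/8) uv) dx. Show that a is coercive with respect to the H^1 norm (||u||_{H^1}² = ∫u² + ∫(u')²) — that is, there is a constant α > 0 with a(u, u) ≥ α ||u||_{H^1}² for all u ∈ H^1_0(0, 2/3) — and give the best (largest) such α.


α = 3*(-13 + 6*π^2)/(2*(4 + 9*π^2))

Coercivity of a(·,·) on H^1_0(0, 2/3) means a(u, u) ≥ α ||u||_{H^1}² for every u ∈ H^1_0.
The interval has length L = 2/3, and Poincaré/coercivity depend only on L. Here a(u, u) = ∫(u')² + (-39/8)·∫u².
Here c = -39/8 < 0 with |c| < (π/L)² = 9*π^2/4, so coercivity still holds. The condition a(u,u) ≥ α||u||_{H^1}² reads (1−α)∫(u')² ≥ (α−c)∫u². Any admissible α is ≤ 1 (rapidly oscillating u have ∫u²/∫(u')² → 0), and α = 1 would force 0 ≥ (1−c)∫u², impossible since c < 1; so 1−α > 0. By the sharp Poincaré inequality on H^1_0 of an interval of length L, ∫(u')² ≥ (π/L)²∫u² with equality for the first sine mode sin(π(x−x₀)/L) (x₀ the left endpoint), so the inequality holds for all u iff (1−α)(π/L)² ≥ α − c, i.e. α ≤ ((π/L)² + c)/((π/L)² + 1) = (1 + c(L/π)²)/(1 + (L/π)²). (Direct route, valid since c ≤ 0: Poincaré gives c∫u² ≥ c(L/π)²∫(u')², so a(u,u) ≥ (1 + c(L/π)²)∫(u')², while ||u||_{H^1}² ≤ (1 + (L/π)²)∫(u')²; dividing yields the same α.) With (π/L)² = 9*π^2/4 and c = -39/8, the largest admissible constant is α = ((π/L)² + c)/((π/L)² + 1).
Simplifying, α = 3*(-13 + 6*π^2)/(2*(4 + 9*π^2)).


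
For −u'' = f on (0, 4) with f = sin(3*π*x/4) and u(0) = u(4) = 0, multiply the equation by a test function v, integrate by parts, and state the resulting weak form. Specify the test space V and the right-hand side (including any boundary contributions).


V = H^1_0(0, 4) (so v(0) = v(4) = 0); weak form: ∫_0^4 u'v' dx = ∫_0^4 (sin(3*π*x/4)) v dx for all v ∈ V.

Multiply both sides by a test function v and integrate from 0 to 4:
  ∫_0^4 −u''(x) v(x) dx = ∫_0^4 f(x) v(x) dx.
Integrate the LHS by parts once:
  ∫_0^4 −u'' v dx = −[u'(x) v(x)]_0^4 + ∫_0^4 u'(x) v'(x) dx.
Thus ∫_0^4 u'(x) v'(x) dx = ∫_0^4 f(x) v(x) dx + [u'(x) v(x)]_0^4.
Choose V so that boundary terms are either known or forced to vanish.
u is Dirichlet: u(0) = u(4) = 0. Let V = H^1_0(0, 4); then v(0) = v(4) = 0, and [u' v]_0^4 = 0.
Weak formulation: find u (satisfying any essential BC) such that ∫_0^4 u'(x) v'(x) dx = ∫_0^4 f v dx for all v ∈ V.
Substituting f(x) = sin(3*π*x/4), the right-hand side is ∫_0^4 (sin(3*π*x/4)) v dx.


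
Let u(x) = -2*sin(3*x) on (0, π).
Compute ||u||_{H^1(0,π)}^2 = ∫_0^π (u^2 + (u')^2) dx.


||u||_{H^1(0,π)}^2 = 20*π

u'(x) = -6*cos(3*x).
Expand u² and (u')² and integrate term by term on (0, π), using: for integers n ≥ 1, ∫_0^π sin²(nx) dx = ∫_0^π cos²(nx) dx = π/2; for n ≠ n', ∫_0^π sin(nx)sin(n'x) dx = ∫_0^π cos(nx)cos(n'x) dx = 0; and by product-to-sum, ∫_0^π sin(nx)cos(n'x) dx = ½∫_0^π [sin((n+n')x) + sin((n−n')x)] dx, which is 0 when n+n' is even and 2n/(n²−n'²) when n+n' is odd (it need not vanish on (0, π)).
  u² squared terms: (-2)²·∫sin(3x)² dx = 4·π/2 = 2*π.
  So ∫_0^π u² dx = 2*π.
  (u')² squared terms: (-6)²·∫cos(3x)² dx = 36·π/2 = 18*π.
  So ∫_0^π (u')² dx = 18*π.
||u||_{H^1}^2 = (2*π) + (18*π) = 20*π.


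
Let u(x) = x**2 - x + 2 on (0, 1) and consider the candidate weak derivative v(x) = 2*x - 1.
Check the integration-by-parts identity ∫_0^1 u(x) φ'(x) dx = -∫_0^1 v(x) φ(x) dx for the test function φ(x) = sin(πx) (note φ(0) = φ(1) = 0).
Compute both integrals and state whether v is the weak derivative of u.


LHS = 0, RHS = 0. Yes, v = u' weakly.

u(x) = x**2 - x + 2, classical derivative u'(x) = 2*x - 1.
φ(x) = sin(πx), so φ'(x) = π*cos(π*x).
Note φ(0) = φ(1) = 0, so the boundary term u·φ vanishes.
LHS = ∫_0^1 u(x) φ'(x) dx = ∫_0^1 (π*x^2*cos(π*x) - π*x*cos(π*x) + 2*π*cos(π*x)) dx. Term by term:
  ∫_0^1 2*π*cos(π*x) dx = 0;  ∫_0^1 π*x^2*cos(π*x) dx = -2/π;  ∫_0^1 -π*x*cos(π*x) dx = 2/π.
Sum: 0 − 2/π + 2/π = 0.
So LHS = 0.
∫_0^1 v(x) φ(x) dx = ∫_0^1 (2*x*sin(π*x) - sin(π*x)) dx. Term by term:
  ∫_0^1 -sin(π*x) dx = -2/π;  ∫_0^1 2*x*sin(π*x) dx = 2/π.
Sum: -2/π + 2/π = 0.
So RHS = -∫_0^1 v(x) φ(x) dx = 0.
LHS = RHS, so the identity holds for this test φ.
Moreover u is smooth here and v(x) = u'(x) = 2*x - 1 pointwise, so the identity holds for every test function. Hence v is the weak derivative of u.


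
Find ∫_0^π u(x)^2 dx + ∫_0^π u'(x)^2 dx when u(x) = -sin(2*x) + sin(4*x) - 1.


||u||_{H^1(0,π)}^2 = 12*π

u'(x) = -2*cos(2*x) + 4*cos(4*x).
Expand u² and (u')² and integrate term by term on (0, π), using: for integers n ≥ 1, ∫_0^π sin²(nx) dx = ∫_0^π cos²(nx) dx = π/2; for n ≠ n', ∫_0^π sin(nx)sin(n'x) dx = ∫_0^π cos(nx)cos(n'x) dx = 0; and by product-to-sum, ∫_0^π sin(nx)cos(n'x) dx = ½∫_0^π [sin((n+n')x) + sin((n−n')x)] dx, which is 0 when n+n' is even and 2n/(n²−n'²) when n+n' is odd (it need not vanish on (0, π)). For the constant mode: ∫_0^π 1 dx = π, ∫_0^π cos(nx) dx = 0, ∫_0^π sin(nx) dx = (1−(−1)^n)/n.
  u² squared terms: (-1)²·∫1 dx = 1·π = π;  (-1)²·∫sin(2x)² dx = 1·π/2 = π/2;  (1)²·∫sin(4x)² dx = 1·π/2 = π/2.
  u² cross terms: 2·(-1)·(-1)·∫1·sin(2x) dx = 2·(0) = 0;  2·(-1)·(1)·∫1·sin(4x) dx = -2·(0) = 0;  2·(-1)·(1)·∫sin(2x)·sin(4x) dx = -2·(0) = 0.
  So ∫_0^π u² dx = π + π/2 + π/2 + 0 + 0 + 0 = 2*π.
  (u')² squared terms: (-2)²·∫cos(2x)² dx = 4·π/2 = 2*π;  (4)²·∫cos(4x)² dx = 16·π/2 = 8*π.
  (u')² cross terms: 2·(-2)·(4)·∫cos(2x)·cos(4x) dx = -16·(0) = 0.
  So ∫_0^π (u')² dx = 2*π + 8*π + 0 = 10*π.
||u||_{H^1}^2 = (2*π) + (10*π) = 12*π.


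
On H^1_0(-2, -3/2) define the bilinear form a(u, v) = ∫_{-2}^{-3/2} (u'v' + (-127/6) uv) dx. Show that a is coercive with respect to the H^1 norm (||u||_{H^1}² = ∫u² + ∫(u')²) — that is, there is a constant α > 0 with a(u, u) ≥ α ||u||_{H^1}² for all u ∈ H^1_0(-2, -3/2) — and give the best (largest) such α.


α = (-127 + 24*π^2)/(6*(1 + 4*π^2))

Coercivity of a(·,·) on H^1_0(-2, -3/2) means a(u, u) ≥ α ||u||_{H^1}² for every u ∈ H^1_0.
The interval has length L = 1/2, and Poincaré/coercivity depend only on L. Here a(u, u) = ∫(u')² + (-127/6)·∫u².
Here c = -127/6 < 0 with |c| < (π/L)² = 4*π^2, so coercivity still holds. The condition a(u,u) ≥ α||u||_{H^1}² reads (1−α)∫(u')² ≥ (α−c)∫u². Any admissible α is ≤ 1 (rapidly oscillating u have ∫u²/∫(u')² → 0), and α = 1 would force 0 ≥ (1−c)∫u², impossible since c < 1; so 1−α > 0. By the sharp Poincaré inequality on H^1_0 of an interval of length L, ∫(u')² ≥ (π/L)²∫u² with equality for the first sine mode sin(π(x−x₀)/L) (x₀ the left endpoint), so the inequality holds for all u iff (1−α)(π/L)² ≥ α − c, i.e. α ≤ ((π/L)² + c)/((π/L)² + 1) = (1 + c(L/π)²)/(1 + (L/π)²). (Direct route, valid since c ≤ 0: Poincaré gives c∫u² ≥ c(L/π)²∫(u')², so a(u,u) ≥ (1 + c(L/π)²)∫(u')², while ||u||_{H^1}² ≤ (1 + (L/π)²)∫(u')²; dividing yields the same α.) With (π/L)² = 4*π^2 and c = -127/6, the largest admissible constant is α = ((π/L)² + c)/((π/L)² + 1).
Simplifying, α = (-127 + 24*π^2)/(6*(1 + 4*π^2)).


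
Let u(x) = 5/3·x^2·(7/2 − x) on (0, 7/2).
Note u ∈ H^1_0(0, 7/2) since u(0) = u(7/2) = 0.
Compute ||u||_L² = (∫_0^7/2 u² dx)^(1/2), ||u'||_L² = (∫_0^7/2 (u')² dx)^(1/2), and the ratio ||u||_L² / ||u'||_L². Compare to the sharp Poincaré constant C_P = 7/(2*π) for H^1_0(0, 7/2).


||u||_L² / ||u'||_L² = sqrt(14)/4 < C_P = 7/(2*π).

u(x) = 5/3·x^2·(7/2 − x), so u'(x) = 5*x*(7 - 3*x)/3.
u(x) = 5/3·x^2·(7/2 − x) vanishes at x = 0 and x = 7/2, so u ∈ H^1_0(0, 7/2). Differentiate via the product rule and integrate the resulting polynomials term by term.
  ∫_0^7/2 u² dx = ∫_0^7/2 (25*x^6/9 - 175*x^5/9 + 1225*x^4/36) dx. Term by term:
    ∫_0^7/2 25*x^6/9 dx = 2941225/1152;  ∫_0^7/2 -175*x^5/9 dx = -20588575/3456;  ∫_0^7/2 1225*x^4/36 dx = 4117715/1152.
  Sum: 2941225/1152 − 20588575/3456 + 4117715/1152 = 588245/3456.
  ∫_0^7/2 (u')² dx = ∫_0^7/2 (25*x^4 - 350*x^3/3 + 1225*x^2/9) dx. Term by term:
    ∫_0^7/2 25*x^4 dx = 84035/32;  ∫_0^7/2 -350*x^3/3 dx = -420175/96;  ∫_0^7/2 1225*x^2/9 dx = 420175/216.
  Sum: 84035/32 − 420175/96 + 420175/216 = 84035/432.
∫_0^7/2 u² dx = 588245/3456, so ||u||_L² = 343*sqrt(30)/144.
∫_0^7/2 (u')² dx = 84035/432, so ||u'||_L² = 49*sqrt(105)/36.
Ratio ||u||_L² / ||u'||_L² = sqrt(14)/4.
Sharp Poincaré constant on H^1_0(0, 7/2) is C_P = L/π = 7/(2*π), achieved by sin(2*π/7·x).
A polynomial bump cannot attain the sharp Poincaré constant (only the first sine eigenfunction does), so the ratio is strictly less than C_P, consistent with ||u||_L² ≤ C_P ||u'||_L².


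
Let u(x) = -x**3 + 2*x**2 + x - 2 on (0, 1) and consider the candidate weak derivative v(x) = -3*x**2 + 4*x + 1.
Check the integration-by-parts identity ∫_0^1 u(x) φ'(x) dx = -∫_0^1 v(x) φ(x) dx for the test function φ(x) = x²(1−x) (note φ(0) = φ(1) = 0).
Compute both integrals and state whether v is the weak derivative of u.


LHS = -11/60, RHS = -11/60. Yes, v = u' weakly.

u(x) = -x**3 + 2*x**2 + x - 2, classical derivative u'(x) = -3*x**2 + 4*x + 1.
φ(x) = x²(1−x), so φ'(x) = x*(2 - 3*x).
Note φ(0) = φ(1) = 0, so the boundary term u·φ vanishes.
LHS = ∫_0^1 u(x) φ'(x) dx = ∫_0^1 (3*x^5 - 8*x^4 + x^3 + 8*x^2 - 4*x) dx. Term by term:
  ∫_0^1 3*x^5 dx = 1/2;  ∫_0^1 -8*x^4 dx = -8/5;  ∫_0^1 x^3 dx = 1/4;
  ∫_0^1 8*x^2 dx = 8/3;  ∫_0^1 -4*x dx = -2.
Sum: 1/2 − 8/5 + 1/4 + 8/3 − 2 = -11/60.
So LHS = -11/60.
∫_0^1 v(x) φ(x) dx = ∫_0^1 (3*x^5 - 7*x^4 + 3*x^3 + x^2) dx. Term by term:
  ∫_0^1 3*x^5 dx = 1/2;  ∫_0^1 -7*x^4 dx = -7/5;  ∫_0^1 3*x^3 dx = 3/4;
  ∫_0^1 x^2 dx = 1/3.
Sum: 1/2 − 7/5 + 3/4 + 1/3 = 11/60.
So RHS = -∫_0^1 v(x) φ(x) dx = -11/60.
LHS = RHS, so the identity holds for this test φ.
Moreover u is smooth here and v(x) = u'(x) = -3*x**2 + 4*x + 1 pointwise, so the identity holds for every test function. Hence v is the weak derivative of u.


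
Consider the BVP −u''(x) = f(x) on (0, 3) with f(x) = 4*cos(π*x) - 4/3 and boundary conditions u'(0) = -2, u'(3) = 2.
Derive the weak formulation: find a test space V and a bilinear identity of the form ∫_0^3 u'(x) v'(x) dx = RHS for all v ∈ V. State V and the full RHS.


V = H^1(0, 3) (v unrestricted at boundary; u is determined up to an additive constant); weak form: ∫_0^3 u'v' dx = ∫_0^3 (4*cos(π*x) - 4/3) v dx + 2·v(3) + 2·v(0) for all v ∈ V.

Multiply both sides by a test function v and integrate from 0 to 3:
  ∫_0^3 −u''(x) v(x) dx = ∫_0^3 f(x) v(x) dx.
Integrate the LHS by parts once:
  ∫_0^3 −u'' v dx = −[u'(x) v(x)]_0^3 + ∫_0^3 u'(x) v'(x) dx.
Thus ∫_0^3 u'(x) v'(x) dx = ∫_0^3 f(x) v(x) dx + [u'(x) v(x)]_0^3.
Choose V so that boundary terms are either known or forced to vanish.
u has inhomogeneous Neumann u'(0) = -2, u'(3) = 2. [u' v]_0^3 = (2)·v(3) − (-2)·v(0) = 2·v(3) + 2·v(0). Take V = H^1(0, 3); boundary term becomes part of RHS.
Weak formulation: find u (satisfying any essential BC) such that ∫_0^3 u'(x) v'(x) dx = ∫_0^3 f v dx + 2·v(3) + 2·v(0) for all v ∈ V (Neumann data are natural BCs: they enter the RHS as boundary terms).
Substituting f(x) = 4*cos(π*x) - 4/3, the right-hand side is ∫_0^3 (4*cos(π*x) - 4/3) v dx + 2·v(3) + 2·v(0).
Compatibility check (pure Neumann): taking v ≡ 1 ∈ V gives 0 = ∫_0^3 f dx + (2) − (-2), i.e. ∫_0^3 f dx must equal u'(0) − u'(3) = -4. Indeed ∫_0^3 (4*cos(π*x) - 4/3) dx = -4, so the data are compatible. The solution is then unique only up to an additive constant (fix it e.g. by requiring ∫_0^3 u dx = 0).


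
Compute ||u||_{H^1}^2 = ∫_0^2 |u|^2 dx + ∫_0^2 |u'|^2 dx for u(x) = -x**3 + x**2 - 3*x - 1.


||u||_{H^1}^2 = 4224/35

The H^1 norm (squared) on an interval (0, L) is
  ||u||_{H^1}^2 = ∫_0^L u(x)^2 dx + ∫_0^L u'(x)^2 dx.
Compute u'(x) = -3*x**2 + 2*x - 3.
Then u(x)^2 = x**6 - 2*x**5 + 7*x**4 - 4*x**3 + 7*x**2 + 6*x + 1 and u'(x)^2 = 9*x**4 - 12*x**3 + 22*x**2 - 12*x + 9.
Integrate each monomial from 0 to 2 using ∫_0^2 c·x^n dx = c·2^(n+1)/(n+1):
  ∫_0^2 u(x)^2 dx = ∫_0^2 (x^6 - 2*x^5 + 7*x^4 - 4*x^3 + 7*x^2 + 6*x + 1) dx. Term by term:
    ∫_0^2 x^6 dx = 128/7;  ∫_0^2 -2*x^5 dx = -64/3;  ∫_0^2 7*x^4 dx = 224/5;
    ∫_0^2 -4*x^3 dx = -16;  ∫_0^2 7*x^2 dx = 56/3;  ∫_0^2 6*x dx = 12;
    ∫_0^2 1 dx = 2.
  Sum: 128/7 − 64/3 + 224/5 − 16 + 56/3 + 12 + 2 = 6134/105.
  ∫_0^2 u'(x)^2 dx = ∫_0^2 (9*x^4 - 12*x^3 + 22*x^2 - 12*x + 9) dx. Term by term:
    ∫_0^2 9*x^4 dx = 288/5;  ∫_0^2 -12*x^3 dx = -48;  ∫_0^2 22*x^2 dx = 176/3;
    ∫_0^2 -12*x dx = -24;  ∫_0^2 9 dx = 18.
  Sum: 288/5 − 48 + 176/3 − 24 + 18 = 934/15.
Adding: ||u||_{H^1}^2 = 6134/105 + 934/15 = 4224/35.


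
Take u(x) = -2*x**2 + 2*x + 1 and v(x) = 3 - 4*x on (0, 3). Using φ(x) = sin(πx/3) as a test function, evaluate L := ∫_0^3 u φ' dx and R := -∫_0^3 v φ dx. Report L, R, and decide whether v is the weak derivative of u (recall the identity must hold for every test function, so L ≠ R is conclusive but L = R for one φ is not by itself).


LHS = 24/π, RHS = 18/π. No, v is not the weak derivative of u.

u(x) = -2*x**2 + 2*x + 1, classical derivative u'(x) = 2 - 4*x.
φ(x) = sin(πx/3), so φ'(x) = π*cos(π*x/3)/3.
Note φ(0) = φ(3) = 0, so the boundary term u·φ vanishes.
LHS = ∫_0^3 u(x) φ'(x) dx = ∫_0^3 (-2*π*x^2*cos(π*x/3)/3 + 2*π*x*cos(π*x/3)/3 + π*cos(π*x/3)/3) dx. Term by term:
  ∫_0^3 π*cos(π*x/3)/3 dx = 0;  ∫_0^3 -2*π*x^2*cos(π*x/3)/3 dx = 36/π;  ∫_0^3 2*π*x*cos(π*x/3)/3 dx = -12/π.
Sum: 0 + 36/π − 12/π = 24/π.
So LHS = 24/π.
∫_0^3 v(x) φ(x) dx = ∫_0^3 (-4*x*sin(π*x/3) + 3*sin(π*x/3)) dx. Term by term:
  ∫_0^3 3*sin(π*x/3) dx = 18/π;  ∫_0^3 -4*x*sin(π*x/3) dx = -36/π.
Sum: 18/π − 36/π = -18/π.
So RHS = -∫_0^3 v(x) φ(x) dx = 18/π.
LHS − RHS = 6/π ≠ 0, so the identity fails.
(For a valid weak derivative the identity must hold for EVERY test function, in particular this one. The failure shows v is NOT the weak derivative of u.)
Correct weak derivative would be u'(x) = 2 - 4*x.


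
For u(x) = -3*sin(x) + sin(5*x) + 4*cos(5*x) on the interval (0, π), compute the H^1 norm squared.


||u||_{H^1(0,π)}^2 = 230*π

u'(x) = -20*sin(5*x) - 3*cos(x) + 5*cos(5*x).
Expand u² and (u')² and integrate term by term on (0, π), using: for integers n ≥ 1, ∫_0^π sin²(nx) dx = ∫_0^π cos²(nx) dx = π/2; for n ≠ n', ∫_0^π sin(nx)sin(n'x) dx = ∫_0^π cos(nx)cos(n'x) dx = 0; and by product-to-sum, ∫_0^π sin(nx)cos(n'x) dx = ½∫_0^π [sin((n+n')x) + sin((n−n')x)] dx, which is 0 when n+n' is even and 2n/(n²−n'²) when n+n' is odd (it need not vanish on (0, π)).
  u² squared terms: (-3)²·∫sin(x)² dx = 9·π/2 = 9*π/2;  (4)²·∫cos(5x)² dx = 16·π/2 = 8*π;  (1)²·∫sin(5x)² dx = 1·π/2 = π/2.
  u² cross terms: 2·(-3)·(4)·∫sin(x)·cos(5x) dx = -24·(0) = 0;  2·(-3)·(1)·∫sin(x)·sin(5x) dx = -6·(0) = 0;  2·(4)·(1)·∫cos(5x)·sin(5x) dx = 8·(0) = 0.
  So ∫_0^π u² dx = 9*π/2 + 8*π + π/2 + 0 + 0 + 0 = 13*π.
  (u')² squared terms: (-20)²·∫sin(5x)² dx = 400·π/2 = 200*π;  (-3)²·∫cos(x)² dx = 9·π/2 = 9*π/2;  (5)²·∫cos(5x)² dx = 25·π/2 = 25*π/2.
  (u')² cross terms: 2·(-20)·(-3)·∫sin(5x)·cos(x) dx = 120·(0) = 0;  2·(-20)·(5)·∫sin(5x)·cos(5x) dx = -200·(0) = 0;  2·(-3)·(5)·∫cos(x)·cos(5x) dx = -30·(0) = 0.
  So ∫_0^π (u')² dx = 200*π + 9*π/2 + 25*π/2 + 0 + 0 + 0 = 217*π.
||u||_{H^1}^2 = (13*π) + (217*π) = 230*π.


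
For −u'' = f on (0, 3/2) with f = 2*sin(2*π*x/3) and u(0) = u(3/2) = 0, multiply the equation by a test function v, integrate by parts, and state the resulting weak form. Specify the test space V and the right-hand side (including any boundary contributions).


V = H^1_0(0, 3/2) (so v(0) = v(3/2) = 0); weak form: ∫_0^3/2 u'v' dx = ∫_0^3/2 (2*sin(2*π*x/3)) v dx for all v ∈ V.

Multiply both sides by a test function v and integrate from 0 to 3/2:
  ∫_0^3/2 −u''(x) v(x) dx = ∫_0^3/2 f(x) v(x) dx.
Integrate the LHS by parts once:
  ∫_0^3/2 −u'' v dx = −[u'(x) v(x)]_0^3/2 + ∫_0^3/2 u'(x) v'(x) dx.
Thus ∫_0^3/2 u'(x) v'(x) dx = ∫_0^3/2 f(x) v(x) dx + [u'(x) v(x)]_0^3/2.
Choose V so that boundary terms are either known or forced to vanish.
u is Dirichlet: u(0) = u(3/2) = 0. Let V = H^1_0(0, 3/2); then v(0) = v(3/2) = 0, and [u' v]_0^3/2 = 0.
Weak formulation: find u (satisfying any essential BC) such that ∫_0^3/2 u'(x) v'(x) dx = ∫_0^3/2 f v dx for all v ∈ V.
Substituting f(x) = 2*sin(2*π*x/3), the right-hand side is ∫_0^3/2 (2*sin(2*π*x/3)) v dx.


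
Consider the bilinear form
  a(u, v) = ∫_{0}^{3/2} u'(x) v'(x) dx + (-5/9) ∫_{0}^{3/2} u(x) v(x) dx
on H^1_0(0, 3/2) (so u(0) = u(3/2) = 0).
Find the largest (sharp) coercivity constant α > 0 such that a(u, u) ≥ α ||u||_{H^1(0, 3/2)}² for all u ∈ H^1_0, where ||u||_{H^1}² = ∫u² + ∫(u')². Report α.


α = (-5 + 4*π^2)/(9 + 4*π^2)

Coercivity of a(·,·) on H^1_0(0, 3/2) means a(u, u) ≥ α ||u||_{H^1}² for every u ∈ H^1_0.
The interval has length L = 3/2, and Poincaré/coercivity depend only on L. Here a(u, u) = ∫(u')² + (-5/9)·∫u².
Here c = -5/9 < 0 with |c| < (π/L)² = 4*π^2/9, so coercivity still holds. The condition a(u,u) ≥ α||u||_{H^1}² reads (1−α)∫(u')² ≥ (α−c)∫u². Any admissible α is ≤ 1 (rapidly oscillating u have ∫u²/∫(u')² → 0), and α = 1 would force 0 ≥ (1−c)∫u², impossible since c < 1; so 1−α > 0. By the sharp Poincaré inequality on H^1_0 of an interval of length L, ∫(u')² ≥ (π/L)²∫u² with equality for the first sine mode sin(π(x−x₀)/L) (x₀ the left endpoint), so the inequality holds for all u iff (1−α)(π/L)² ≥ α − c, i.e. α ≤ ((π/L)² + c)/((π/L)² + 1) = (1 + c(L/π)²)/(1 + (L/π)²). (Direct route, valid since c ≤ 0: Poincaré gives c∫u² ≥ c(L/π)²∫(u')², so a(u,u) ≥ (1 + c(L/π)²)∫(u')², while ||u||_{H^1}² ≤ (1 + (L/π)²)∫(u')²; dividing yields the same α.) With (π/L)² = 4*π^2/9 and c = -5/9, the largest admissible constant is α = ((π/L)² + c)/((π/L)² + 1).
Simplifying, α = (-5 + 4*π^2)/(9 + 4*π^2).


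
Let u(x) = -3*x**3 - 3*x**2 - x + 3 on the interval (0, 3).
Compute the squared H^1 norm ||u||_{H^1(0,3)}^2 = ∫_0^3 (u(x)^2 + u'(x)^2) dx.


||u||_{H^1}^2 = 419946/35

The H^1 norm (squared) on an interval (0, L) is
  ||u||_{H^1}^2 = ∫_0^L u(x)^2 dx + ∫_0^L u'(x)^2 dx.
Compute u'(x) = -9*x**2 - 6*x - 1.
Then u(x)^2 = 9*x**6 + 18*x**5 + 15*x**4 - 12*x**3 - 17*x**2 - 6*x + 9 and u'(x)^2 = 81*x**4 + 108*x**3 + 54*x**2 + 12*x + 1.
Integrate each monomial from 0 to 3 using ∫_0^3 c·x^n dx = c·3^(n+1)/(n+1):
  ∫_0^3 u(x)^2 dx = ∫_0^3 (9*x^6 + 18*x^5 + 15*x^4 - 12*x^3 - 17*x^2 - 6*x + 9) dx. Term by term:
    ∫_0^3 9*x^6 dx = 19683/7;  ∫_0^3 18*x^5 dx = 2187;  ∫_0^3 15*x^4 dx = 729;
    ∫_0^3 -12*x^3 dx = -243;  ∫_0^3 -17*x^2 dx = -153;  ∫_0^3 -6*x dx = -27;
    ∫_0^3 9 dx = 27.
  Sum: 19683/7 + 2187 + 729 − 243 − 153 − 27 + 27 = 37323/7.
  ∫_0^3 u'(x)^2 dx = ∫_0^3 (81*x^4 + 108*x^3 + 54*x^2 + 12*x + 1) dx. Term by term:
    ∫_0^3 81*x^4 dx = 19683/5;  ∫_0^3 108*x^3 dx = 2187;  ∫_0^3 54*x^2 dx = 486;
    ∫_0^3 12*x dx = 54;  ∫_0^3 1 dx = 3.
  Sum: 19683/5 + 2187 + 486 + 54 + 3 = 33333/5.
Adding: ||u||_{H^1}^2 = 37323/7 + 33333/5 = 419946/35.


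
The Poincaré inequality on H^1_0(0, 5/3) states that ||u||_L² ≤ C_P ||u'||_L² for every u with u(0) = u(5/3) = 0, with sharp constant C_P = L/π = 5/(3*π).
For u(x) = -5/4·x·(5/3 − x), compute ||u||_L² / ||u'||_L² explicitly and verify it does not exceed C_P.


||u||_L² / ||u'||_L² = sqrt(10)/6 < C_P = 5/(3*π).

u(x) = -5/4·x·(5/3 − x), so u'(x) = 5*x/2 - 25/12.
u(x) = -5/4·x·(5/3 − x) vanishes at x = 0 and x = 5/3, so u ∈ H^1_0(0, 5/3). Differentiate via the product rule and integrate the resulting polynomials term by term.
  ∫_0^5/3 u² dx = ∫_0^5/3 (25*x^4/16 - 125*x^3/24 + 625*x^2/144) dx. Term by term:
    ∫_0^5/3 25*x^4/16 dx = 15625/3888;  ∫_0^5/3 -125*x^3/24 dx = -78125/7776;  ∫_0^5/3 625*x^2/144 dx = 78125/11664.
  Sum: 15625/3888 − 78125/7776 + 78125/11664 = 15625/23328.
  ∫_0^5/3 (u')² dx = ∫_0^5/3 (25*x^2/4 - 125*x/12 + 625/144) dx. Term by term:
    ∫_0^5/3 25*x^2/4 dx = 3125/324;  ∫_0^5/3 -125*x/12 dx = -3125/216;  ∫_0^5/3 625/144 dx = 3125/432.
  Sum: 3125/324 − 3125/216 + 3125/432 = 3125/1296.
∫_0^5/3 u² dx = 15625/23328, so ||u||_L² = 125*sqrt(2)/216.
∫_0^5/3 (u')² dx = 3125/1296, so ||u'||_L² = 25*sqrt(5)/36.
Ratio ||u||_L² / ||u'||_L² = sqrt(10)/6.
Sharp Poincaré constant on H^1_0(0, 5/3) is C_P = L/π = 5/(3*π), achieved by sin(3*π/5·x).
A polynomial bump cannot attain the sharp Poincaré constant (only the first sine eigenfunction does), so the ratio is strictly less than C_P, consistent with ||u||_L² ≤ C_P ||u'||_L².


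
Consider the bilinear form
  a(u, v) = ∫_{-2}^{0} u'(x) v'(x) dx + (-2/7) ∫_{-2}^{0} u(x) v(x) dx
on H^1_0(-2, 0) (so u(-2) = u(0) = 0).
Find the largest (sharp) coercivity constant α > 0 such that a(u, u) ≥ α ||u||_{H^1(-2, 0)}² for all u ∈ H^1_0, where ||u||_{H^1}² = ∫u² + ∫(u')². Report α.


α = (-8/7 + π^2)/(4 + π^2)

Coercivity of a(·,·) on H^1_0(-2, 0) means a(u, u) ≥ α ||u||_{H^1}² for every u ∈ H^1_0.
The interval has length L = 2, and Poincaré/coercivity depend only on L. Here a(u, u) = ∫(u')² + (-2/7)·∫u².
Here c = -2/7 < 0 with |c| < (π/L)² = π^2/4, so coercivity still holds. The condition a(u,u) ≥ α||u||_{H^1}² reads (1−α)∫(u')² ≥ (α−c)∫u². Any admissible α is ≤ 1 (rapidly oscillating u have ∫u²/∫(u')² → 0), and α = 1 would force 0 ≥ (1−c)∫u², impossible since c < 1; so 1−α > 0. By the sharp Poincaré inequality on H^1_0 of an interval of length L, ∫(u')² ≥ (π/L)²∫u² with equality for the first sine mode sin(π(x−x₀)/L) (x₀ the left endpoint), so the inequality holds for all u iff (1−α)(π/L)² ≥ α − c, i.e. α ≤ ((π/L)² + c)/((π/L)² + 1) = (1 + c(L/π)²)/(1 + (L/π)²). (Direct route, valid since c ≤ 0: Poincaré gives c∫u² ≥ c(L/π)²∫(u')², so a(u,u) ≥ (1 + c(L/π)²)∫(u')², while ||u||_{H^1}² ≤ (1 + (L/π)²)∫(u')²; dividing yields the same α.) With (π/L)² = π^2/4 and c = -2/7, the largest admissible constant is α = ((π/L)² + c)/((π/L)² + 1).
Simplifying, α = (-8/7 + π^2)/(4 + π^2).


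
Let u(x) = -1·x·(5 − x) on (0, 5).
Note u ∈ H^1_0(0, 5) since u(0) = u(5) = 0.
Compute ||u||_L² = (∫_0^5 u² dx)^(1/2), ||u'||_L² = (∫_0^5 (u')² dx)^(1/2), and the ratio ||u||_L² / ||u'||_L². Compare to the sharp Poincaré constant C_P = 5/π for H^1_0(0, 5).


||u||_L² / ||u'||_L² = sqrt(10)/2 < C_P = 5/π.

u(x) = -1·x·(5 − x), so u'(x) = 2*x - 5.
u(x) = -1·x·(5 − x) vanishes at x = 0 and x = 5, so u ∈ H^1_0(0, 5). Differentiate via the product rule and integrate the resulting polynomials term by term.
  ∫_0^5 u² dx = ∫_0^5 (x^4 - 10*x^3 + 25*x^2) dx. Term by term:
    ∫_0^5 x^4 dx = 625;  ∫_0^5 -10*x^3 dx = -3125/2;  ∫_0^5 25*x^2 dx = 3125/3.
  Sum: 625 − 3125/2 + 3125/3 = 625/6.
  ∫_0^5 (u')² dx = ∫_0^5 (4*x^2 - 20*x + 25) dx. Term by term:
    ∫_0^5 4*x^2 dx = 500/3;  ∫_0^5 -20*x dx = -250;  ∫_0^5 25 dx = 125.
  Sum: 500/3 − 250 + 125 = 125/3.
∫_0^5 u² dx = 625/6, so ||u||_L² = 25*sqrt(6)/6.
∫_0^5 (u')² dx = 125/3, so ||u'||_L² = 5*sqrt(15)/3.
Ratio ||u||_L² / ||u'||_L² = sqrt(10)/2.
Sharp Poincaré constant on H^1_0(0, 5) is C_P = L/π = 5/π, achieved by sin(π/5·x).
A polynomial bump cannot attain the sharp Poincaré constant (only the first sine eigenfunction does), so the ratio is strictly less than C_P, consistent with ||u||_L² ≤ C_P ||u'||_L².


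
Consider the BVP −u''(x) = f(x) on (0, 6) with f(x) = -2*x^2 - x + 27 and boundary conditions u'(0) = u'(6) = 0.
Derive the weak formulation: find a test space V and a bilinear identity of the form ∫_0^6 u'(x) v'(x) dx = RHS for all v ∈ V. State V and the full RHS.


V = H^1(0, 6) (no boundary constraint on v; u is determined up to an additive constant); weak form: ∫_0^6 u'v' dx = ∫_0^6 (-2*x^2 - x + 27) v dx for all v ∈ V.

Multiply both sides by a test function v and integrate from 0 to 6:
  ∫_0^6 −u''(x) v(x) dx = ∫_0^6 f(x) v(x) dx.
Integrate the LHS by parts once:
  ∫_0^6 −u'' v dx = −[u'(x) v(x)]_0^6 + ∫_0^6 u'(x) v'(x) dx.
Thus ∫_0^6 u'(x) v'(x) dx = ∫_0^6 f(x) v(x) dx + [u'(x) v(x)]_0^6.
Choose V so that boundary terms are either known or forced to vanish.
u has homogeneous Neumann: u'(0) = u'(6) = 0. So [u' v]_0^6 = 0·v(6) − 0·v(0) = 0 for any v; take V = H^1(0, 6).
Weak formulation: find u (satisfying any essential BC) such that ∫_0^6 u'(x) v'(x) dx = ∫_0^6 f v dx for all v ∈ V (homogeneous Neumann, so boundary terms vanish).
Substituting f(x) = -2*x^2 - x + 27, the right-hand side is ∫_0^6 (-2*x^2 - x + 27) v dx.
Compatibility check (pure Neumann): taking v ≡ 1 ∈ V gives 0 = ∫_0^6 f dx + (0) − (0), i.e. ∫_0^6 f dx must equal u'(0) − u'(6) = 0. Indeed ∫_0^6 (-2*x^2 - x + 27) dx = 0, so the data are compatible. The solution is then unique only up to an additive constant (fix it e.g. by requiring ∫_0^6 u dx = 0).


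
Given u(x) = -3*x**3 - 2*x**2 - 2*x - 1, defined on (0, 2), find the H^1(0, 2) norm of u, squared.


||u||_{H^1}^2 = 51358/35

The H^1 norm (squared) on an interval (0, L) is
  ||u||_{H^1}^2 = ∫_0^L u(x)^2 dx + ∫_0^L u'(x)^2 dx.
Compute u'(x) = -9*x**2 - 4*x - 2.
Then u(x)^2 = 9*x**6 + 12*x**5 + 16*x**4 + 14*x**3 + 8*x**2 + 4*x + 1 and u'(x)^2 = 81*x**4 + 72*x**3 + 52*x**2 + 16*x + 4.
Integrate each monomial from 0 to 2 using ∫_0^2 c·x^n dx = c·2^(n+1)/(n+1):
  ∫_0^2 u(x)^2 dx = ∫_0^2 (9*x^6 + 12*x^5 + 16*x^4 + 14*x^3 + 8*x^2 + 4*x + 1) dx. Term by term:
    ∫_0^2 9*x^6 dx = 1152/7;  ∫_0^2 12*x^5 dx = 128;  ∫_0^2 16*x^4 dx = 512/5;
    ∫_0^2 14*x^3 dx = 56;  ∫_0^2 8*x^2 dx = 64/3;  ∫_0^2 4*x dx = 8;
    ∫_0^2 1 dx = 2.
  Sum: 1152/7 + 128 + 512/5 + 56 + 64/3 + 8 + 2 = 50642/105.
  ∫_0^2 u'(x)^2 dx = ∫_0^2 (81*x^4 + 72*x^3 + 52*x^2 + 16*x + 4) dx. Term by term:
    ∫_0^2 81*x^4 dx = 2592/5;  ∫_0^2 72*x^3 dx = 288;  ∫_0^2 52*x^2 dx = 416/3;
    ∫_0^2 16*x dx = 32;  ∫_0^2 4 dx = 8.
  Sum: 2592/5 + 288 + 416/3 + 32 + 8 = 14776/15.
Adding: ||u||_{H^1}^2 = 50642/105 + 14776/15 = 51358/35.


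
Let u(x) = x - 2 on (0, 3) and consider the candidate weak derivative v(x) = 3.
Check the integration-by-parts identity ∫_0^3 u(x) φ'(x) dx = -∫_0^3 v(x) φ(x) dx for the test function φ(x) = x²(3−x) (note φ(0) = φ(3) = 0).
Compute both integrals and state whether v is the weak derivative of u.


LHS = -27/4, RHS = -81/4. No, v is not the weak derivative of u.

u(x) = x - 2, classical derivative u'(x) = 1.
φ(x) = x²(3−x), so φ'(x) = 3*x*(2 - x).
Note φ(0) = φ(3) = 0, so the boundary term u·φ vanishes.
LHS = ∫_0^3 u(x) φ'(x) dx = ∫_0^3 (-3*x^3 + 12*x^2 - 12*x) dx. Term by term:
  ∫_0^3 -3*x^3 dx = -243/4;  ∫_0^3 12*x^2 dx = 108;  ∫_0^3 -12*x dx = -54.
Sum: -243/4 + 108 − 54 = -27/4.
So LHS = -27/4.
∫_0^3 v(x) φ(x) dx = ∫_0^3 (-3*x^3 + 9*x^2) dx. Term by term:
  ∫_0^3 -3*x^3 dx = -243/4;  ∫_0^3 9*x^2 dx = 81.
Sum: -243/4 + 81 = 81/4.
So RHS = -∫_0^3 v(x) φ(x) dx = -81/4.
LHS − RHS = 27/2 ≠ 0, so the identity fails.
(For a valid weak derivative the identity must hold for EVERY test function, in particular this one. The failure shows v is NOT the weak derivative of u.)
Correct weak derivative would be u'(x) = 1.


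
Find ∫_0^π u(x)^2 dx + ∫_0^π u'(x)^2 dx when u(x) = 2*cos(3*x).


||u||_{H^1(0,π)}^2 = 20*π

u'(x) = -6*sin(3*x).
Expand u² and (u')² and integrate term by term on (0, π), using: for integers n ≥ 1, ∫_0^π sin²(nx) dx = ∫_0^π cos²(nx) dx = π/2; for n ≠ n', ∫_0^π sin(nx)sin(n'x) dx = ∫_0^π cos(nx)cos(n'x) dx = 0; and by product-to-sum, ∫_0^π sin(nx)cos(n'x) dx = ½∫_0^π [sin((n+n')x) + sin((n−n')x)] dx, which is 0 when n+n' is even and 2n/(n²−n'²) when n+n' is odd (it need not vanish on (0, π)).
  u² squared terms: (2)²·∫cos(3x)² dx = 4·π/2 = 2*π.
  So ∫_0^π u² dx = 2*π.
  (u')² squared terms: (-6)²·∫sin(3x)² dx = 36·π/2 = 18*π.
  So ∫_0^π (u')² dx = 18*π.
||u||_{H^1}^2 = (2*π) + (18*π) = 20*π.


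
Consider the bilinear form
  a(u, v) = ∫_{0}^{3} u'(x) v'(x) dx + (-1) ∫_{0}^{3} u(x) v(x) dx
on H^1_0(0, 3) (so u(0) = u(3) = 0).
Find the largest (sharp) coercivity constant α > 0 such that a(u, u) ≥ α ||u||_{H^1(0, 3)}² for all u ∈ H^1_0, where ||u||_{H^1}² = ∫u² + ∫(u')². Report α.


α = (-9 + π^2)/(9 + π^2)

Coercivity of a(·,·) on H^1_0(0, 3) means a(u, u) ≥ α ||u||_{H^1}² for every u ∈ H^1_0.
The interval has length L = 3, and Poincaré/coercivity depend only on L. Here a(u, u) = ∫(u')² + (-1)·∫u².
Here c = -1 < 0 with |c| < (π/L)² = π^2/9, so coercivity still holds. The condition a(u,u) ≥ α||u||_{H^1}² reads (1−α)∫(u')² ≥ (α−c)∫u². Any admissible α is ≤ 1 (rapidly oscillating u have ∫u²/∫(u')² → 0), and α = 1 would force 0 ≥ (1−c)∫u², impossible since c < 1; so 1−α > 0. By the sharp Poincaré inequality on H^1_0 of an interval of length L, ∫(u')² ≥ (π/L)²∫u² with equality for the first sine mode sin(π(x−x₀)/L) (x₀ the left endpoint), so the inequality holds for all u iff (1−α)(π/L)² ≥ α − c, i.e. α ≤ ((π/L)² + c)/((π/L)² + 1) = (1 + c(L/π)²)/(1 + (L/π)²). (Direct route, valid since c ≤ 0: Poincaré gives c∫u² ≥ c(L/π)²∫(u')², so a(u,u) ≥ (1 + c(L/π)²)∫(u')², while ||u||_{H^1}² ≤ (1 + (L/π)²)∫(u')²; dividing yields the same α.) With (π/L)² = π^2/9 and c = -1, the largest admissible constant is α = ((π/L)² + c)/((π/L)² + 1).
Simplifying, α = (-9 + π^2)/(9 + π^2).


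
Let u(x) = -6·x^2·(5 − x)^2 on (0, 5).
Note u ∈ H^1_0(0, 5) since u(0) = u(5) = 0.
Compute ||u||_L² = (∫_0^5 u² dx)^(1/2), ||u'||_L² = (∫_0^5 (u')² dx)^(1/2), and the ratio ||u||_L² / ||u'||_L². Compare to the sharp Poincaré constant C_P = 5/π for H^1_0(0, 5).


||u||_L² / ||u'||_L² = 5*sqrt(3)/6 < C_P = 5/π.

u(x) = -6·x^2·(5 − x)^2, so u'(x) = 12*x*(x*(5 - x) - (x - 5)^2).
u(x) = -6·x^2·(5 − x)^2 vanishes at x = 0 and x = 5, so u ∈ H^1_0(0, 5). Differentiate via the product rule and integrate the resulting polynomials term by term.
  ∫_0^5 u² dx = ∫_0^5 (36*x^8 - 720*x^7 + 5400*x^6 - 18000*x^5 + 22500*x^4) dx. Term by term:
    ∫_0^5 36*x^8 dx = 7812500;  ∫_0^5 -720*x^7 dx = -35156250;  ∫_0^5 5400*x^6 dx = 421875000/7;
    ∫_0^5 -18000*x^5 dx = -46875000;  ∫_0^5 22500*x^4 dx = 14062500.
  Sum: 7812500 − 35156250 + 421875000/7 − 46875000 + 14062500 = 781250/7.
  ∫_0^5 (u')² dx = ∫_0^5 (576*x^6 - 8640*x^5 + 46800*x^4 - 108000*x^3 + 90000*x^2) dx. Term by term:
    ∫_0^5 576*x^6 dx = 45000000/7;  ∫_0^5 -8640*x^5 dx = -22500000;  ∫_0^5 46800*x^4 dx = 29250000;
    ∫_0^5 -108000*x^3 dx = -16875000;  ∫_0^5 90000*x^2 dx = 3750000.
  Sum: 45000000/7 − 22500000 + 29250000 − 16875000 + 3750000 = 375000/7.
∫_0^5 u² dx = 781250/7, so ||u||_L² = 625*sqrt(14)/7.
∫_0^5 (u')² dx = 375000/7, so ||u'||_L² = 250*sqrt(42)/7.
Ratio ||u||_L² / ||u'||_L² = 5*sqrt(3)/6.
Sharp Poincaré constant on H^1_0(0, 5) is C_P = L/π = 5/π, achieved by sin(π/5·x).
A polynomial bump cannot attain the sharp Poincaré constant (only the first sine eigenfunction does), so the ratio is strictly less than C_P, consistent with ||u||_L² ≤ C_P ||u'||_L².


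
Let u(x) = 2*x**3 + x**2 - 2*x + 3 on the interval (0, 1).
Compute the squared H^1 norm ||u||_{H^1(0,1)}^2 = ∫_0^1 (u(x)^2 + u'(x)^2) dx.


||u||_{H^1}^2 = 1544/105

The H^1 norm (squared) on an interval (0, L) is
  ||u||_{H^1}^2 = ∫_0^L u(x)^2 dx + ∫_0^L u'(x)^2 dx.
Compute u'(x) = 6*x**2 + 2*x - 2.
Then u(x)^2 = 4*x**6 + 4*x**5 - 7*x**4 + 8*x**3 + 10*x**2 - 12*x + 9 and u'(x)^2 = 36*x**4 + 24*x**3 - 20*x**2 - 8*x + 4.
Integrate each monomial from 0 to 1 using ∫_0^1 c·x^n dx = c·1^(n+1)/(n+1):
  ∫_0^1 u(x)^2 dx = ∫_0^1 (4*x^6 + 4*x^5 - 7*x^4 + 8*x^3 + 10*x^2 - 12*x + 9) dx. Term by term:
    ∫_0^1 4*x^6 dx = 4/7;  ∫_0^1 4*x^5 dx = 2/3;  ∫_0^1 -7*x^4 dx = -7/5;
    ∫_0^1 8*x^3 dx = 2;  ∫_0^1 10*x^2 dx = 10/3;  ∫_0^1 -12*x dx = -6;
    ∫_0^1 9 dx = 9.
  Sum: 4/7 + 2/3 − 7/5 + 2 + 10/3 − 6 + 9 = 286/35.
  ∫_0^1 u'(x)^2 dx = ∫_0^1 (36*x^4 + 24*x^3 - 20*x^2 - 8*x + 4) dx. Term by term:
    ∫_0^1 36*x^4 dx = 36/5;  ∫_0^1 24*x^3 dx = 6;  ∫_0^1 -20*x^2 dx = -20/3;
    ∫_0^1 -8*x dx = -4;  ∫_0^1 4 dx = 4.
  Sum: 36/5 + 6 − 20/3 − 4 + 4 = 98/15.
Adding: ||u||_{H^1}^2 = 286/35 + 98/15 = 1544/105.


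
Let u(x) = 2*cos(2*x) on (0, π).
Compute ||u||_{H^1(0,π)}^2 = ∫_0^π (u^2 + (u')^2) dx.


||u||_{H^1(0,π)}^2 = 10*π

u'(x) = -4*sin(2*x).
Expand u² and (u')² and integrate term by term on (0, π), using: for integers n ≥ 1, ∫_0^π sin²(nx) dx = ∫_0^π cos²(nx) dx = π/2; for n ≠ n', ∫_0^π sin(nx)sin(n'x) dx = ∫_0^π cos(nx)cos(n'x) dx = 0; and by product-to-sum, ∫_0^π sin(nx)cos(n'x) dx = ½∫_0^π [sin((n+n')x) + sin((n−n')x)] dx, which is 0 when n+n' is even and 2n/(n²−n'²) when n+n' is odd (it need not vanish on (0, π)).
  u² squared terms: (2)²·∫cos(2x)² dx = 4·π/2 = 2*π.
  So ∫_0^π u² dx = 2*π.
  (u')² squared terms: (-4)²·∫sin(2x)² dx = 16·π/2 = 8*π.
  So ∫_0^π (u')² dx = 8*π.
||u||_{H^1}^2 = (2*π) + (8*π) = 10*π.


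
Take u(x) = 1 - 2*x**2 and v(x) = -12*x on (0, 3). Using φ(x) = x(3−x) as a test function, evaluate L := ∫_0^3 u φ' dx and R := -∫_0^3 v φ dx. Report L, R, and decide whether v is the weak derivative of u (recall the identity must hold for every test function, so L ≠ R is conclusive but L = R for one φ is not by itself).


LHS = 27, RHS = 81. No, v is not the weak derivative of u.

u(x) = 1 - 2*x**2, classical derivative u'(x) = -4*x.
φ(x) = x(3−x), so φ'(x) = 3 - 2*x.
Note φ(0) = φ(3) = 0, so the boundary term u·φ vanishes.
LHS = ∫_0^3 u(x) φ'(x) dx = ∫_0^3 (4*x^3 - 6*x^2 - 2*x + 3) dx. Term by term:
  ∫_0^3 4*x^3 dx = 81;  ∫_0^3 -6*x^2 dx = -54;  ∫_0^3 -2*x dx = -9;
  ∫_0^3 3 dx = 9.
Sum: 81 − 54 − 9 + 9 = 27.
So LHS = 27.
∫_0^3 v(x) φ(x) dx = ∫_0^3 (12*x^3 - 36*x^2) dx. Term by term:
  ∫_0^3 12*x^3 dx = 243;  ∫_0^3 -36*x^2 dx = -324.
Sum: 243 − 324 = -81.
So RHS = -∫_0^3 v(x) φ(x) dx = 81.
LHS − RHS = -54 ≠ 0, so the identity fails.
(For a valid weak derivative the identity must hold for EVERY test function, in particular this one. The failure shows v is NOT the weak derivative of u.)
Correct weak derivative would be u'(x) = -4*x.


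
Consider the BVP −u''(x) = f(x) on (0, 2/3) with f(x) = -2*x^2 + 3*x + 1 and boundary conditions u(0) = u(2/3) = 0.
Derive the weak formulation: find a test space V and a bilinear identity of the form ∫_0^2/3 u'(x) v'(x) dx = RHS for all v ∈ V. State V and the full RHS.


V = H^1_0(0, 2/3) (so v(0) = v(2/3) = 0); weak form: ∫_0^2/3 u'v' dx = ∫_0^2/3 (-2*x^2 + 3*x + 1) v dx for all v ∈ V.

Multiply both sides by a test function v and integrate from 0 to 2/3:
  ∫_0^2/3 −u''(x) v(x) dx = ∫_0^2/3 f(x) v(x) dx.
Integrate the LHS by parts once:
  ∫_0^2/3 −u'' v dx = −[u'(x) v(x)]_0^2/3 + ∫_0^2/3 u'(x) v'(x) dx.
Thus ∫_0^2/3 u'(x) v'(x) dx = ∫_0^2/3 f(x) v(x) dx + [u'(x) v(x)]_0^2/3.
Choose V so that boundary terms are either known or forced to vanish.
u is Dirichlet: u(0) = u(2/3) = 0. Let V = H^1_0(0, 2/3); then v(0) = v(2/3) = 0, and [u' v]_0^2/3 = 0.
Weak formulation: find u (satisfying any essential BC) such that ∫_0^2/3 u'(x) v'(x) dx = ∫_0^2/3 f v dx for all v ∈ V.
Substituting f(x) = -2*x^2 + 3*x + 1, the right-hand side is ∫_0^2/3 (-2*x^2 + 3*x + 1) v dx.


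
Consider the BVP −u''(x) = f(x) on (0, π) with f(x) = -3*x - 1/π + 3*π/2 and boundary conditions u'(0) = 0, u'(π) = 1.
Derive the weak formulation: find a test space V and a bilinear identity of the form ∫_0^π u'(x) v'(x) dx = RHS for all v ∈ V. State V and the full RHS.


V = H^1(0, π) (v unrestricted at boundary; u is determined up to an additive constant); weak form: ∫_0^π u'v' dx = ∫_0^π (-3*x - 1/π + 3*π/2) v dx + v(π) for all v ∈ V.

Multiply both sides by a test function v and integrate from 0 to π:
  ∫_0^π −u''(x) v(x) dx = ∫_0^π f(x) v(x) dx.
Integrate the LHS by parts once:
  ∫_0^π −u'' v dx = −[u'(x) v(x)]_0^π + ∫_0^π u'(x) v'(x) dx.
Thus ∫_0^π u'(x) v'(x) dx = ∫_0^π f(x) v(x) dx + [u'(x) v(x)]_0^π.
Choose V so that boundary terms are either known or forced to vanish.
u has inhomogeneous Neumann u'(0) = 0, u'(π) = 1. [u' v]_0^π = (1)·v(π) − (0)·v(0) = v(π). Take V = H^1(0, π); boundary term becomes part of RHS.
Weak formulation: find u (satisfying any essential BC) such that ∫_0^π u'(x) v'(x) dx = ∫_0^π f v dx + v(π) for all v ∈ V (Neumann data are natural BCs: they enter the RHS as boundary terms).
Substituting f(x) = -3*x - 1/π + 3*π/2, the right-hand side is ∫_0^π (-3*x - 1/π + 3*π/2) v dx + v(π).
Compatibility check (pure Neumann): taking v ≡ 1 ∈ V gives 0 = ∫_0^π f dx + (1) − (0), i.e. ∫_0^π f dx must equal u'(0) − u'(π) = -1. Indeed ∫_0^π (-3*x - 1/π + 3*π/2) dx = -1, so the data are compatible. The solution is then unique only up to an additive constant (fix it e.g. by requiring ∫_0^π u dx = 0).
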